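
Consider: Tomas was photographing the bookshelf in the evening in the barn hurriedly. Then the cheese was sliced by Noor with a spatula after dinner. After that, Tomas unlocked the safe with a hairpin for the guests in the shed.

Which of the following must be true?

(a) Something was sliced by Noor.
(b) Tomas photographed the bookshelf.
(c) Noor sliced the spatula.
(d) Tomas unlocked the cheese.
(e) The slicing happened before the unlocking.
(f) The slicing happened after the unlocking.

(a), (e)

(a) Entailed — this follows by dropping conjuncts from the slicing event's description.
(b) Not entailed — 'was photographing' is progressive on an accomplishment; it does not entail the completed 'photographed'.
(c) Not entailed — the spatula is the instrument, not what was sliced.
(d) Not entailed — Tomas unlocked the safe, not the cheese; the cheese belongs to the slicing event.
(e) Entailed — the narrative places the slicing before the unlocking.
(f) Not entailed — the narrative places the slicing before the unlocking, not after.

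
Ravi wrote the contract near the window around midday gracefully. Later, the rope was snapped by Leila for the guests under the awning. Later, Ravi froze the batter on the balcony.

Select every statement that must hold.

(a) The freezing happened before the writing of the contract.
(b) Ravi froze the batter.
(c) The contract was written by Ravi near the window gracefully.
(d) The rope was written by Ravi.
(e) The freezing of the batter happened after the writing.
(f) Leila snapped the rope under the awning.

(a) Not entailed — the narrative places the writing before the freezing, not after.
(b) Entailed — every conjunct here is already in the original freezing event.
(c) Entailed — this follows by dropping conjuncts from the writing event's description.
(d) Not entailed — Ravi wrote the contract, not the rope; the rope belongs to the snapping event.
(e) Entailed — the narrative places the writing before the freezing.
(f) Entailed — the original entails any weakening of itself; this just drops 'for the guests'.

(b), (c), (e), (f)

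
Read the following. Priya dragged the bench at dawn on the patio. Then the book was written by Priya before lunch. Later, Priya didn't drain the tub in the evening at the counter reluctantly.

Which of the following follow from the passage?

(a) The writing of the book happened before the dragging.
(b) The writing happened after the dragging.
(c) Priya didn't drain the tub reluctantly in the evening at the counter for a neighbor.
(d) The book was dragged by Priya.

(a) Not entailed — the narrative places the dragging before the writing, not after.
(b) Entailed — the narrative places the dragging before the writing.
(c) Entailed — under negation, adding a further restriction is entailed: if no such draining event occurred, none occurred for a neighbor either.
(d) Not entailed — Priya dragged the bench, not the book; the book belongs to the writing event.

(b), (c)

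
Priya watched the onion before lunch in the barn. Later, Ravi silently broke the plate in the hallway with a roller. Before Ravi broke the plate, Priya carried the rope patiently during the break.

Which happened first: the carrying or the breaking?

The connectives place the carrying before the breaking.

the carrying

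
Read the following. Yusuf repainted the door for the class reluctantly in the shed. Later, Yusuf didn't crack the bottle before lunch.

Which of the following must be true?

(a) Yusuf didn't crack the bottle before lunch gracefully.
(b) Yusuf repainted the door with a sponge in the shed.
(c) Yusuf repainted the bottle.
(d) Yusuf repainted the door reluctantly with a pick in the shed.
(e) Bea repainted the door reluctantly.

(a) Entailed — under negation, adding a further restriction is entailed: if no such cracking event occurred, none occurred gracefully either.
(b) Not entailed — 'with a sponge' adds information not in the original event.
(c) Not entailed — Yusuf repainted the door, not the bottle; the bottle belongs to the cracking event.
(d) Not entailed — 'with a pick' adds information not in the original event.
(e) Not entailed — the passage has Yusuf repainting the door, not Bea.

(a)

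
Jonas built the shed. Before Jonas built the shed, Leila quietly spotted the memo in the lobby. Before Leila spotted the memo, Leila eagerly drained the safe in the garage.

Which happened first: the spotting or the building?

the spotting

The connectives place the spotting before the building.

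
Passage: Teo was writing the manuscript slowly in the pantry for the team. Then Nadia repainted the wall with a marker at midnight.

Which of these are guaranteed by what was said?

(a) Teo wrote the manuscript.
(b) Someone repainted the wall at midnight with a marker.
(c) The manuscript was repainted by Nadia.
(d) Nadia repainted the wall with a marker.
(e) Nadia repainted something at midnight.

(a) Not entailed — 'was writing' is progressive on an accomplishment; it does not entail the completed 'wrote'.
(b) Entailed — every conjunct here is already in the original repainting event.
(c) Not entailed — Nadia repainted the wall, not the manuscript; the manuscript belongs to the writing event.
(d) Entailed — every conjunct here is already in the original repainting event.
(e) Entailed — this follows by dropping conjuncts from the repainting event's description.

(b), (d), (e)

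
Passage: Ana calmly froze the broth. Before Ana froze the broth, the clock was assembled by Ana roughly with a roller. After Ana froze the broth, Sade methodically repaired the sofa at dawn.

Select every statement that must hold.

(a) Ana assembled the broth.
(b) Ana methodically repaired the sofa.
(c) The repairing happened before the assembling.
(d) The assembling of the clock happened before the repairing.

(a) Not entailed — Ana assembled the clock, not the broth; the broth belongs to the freezing event.
(b) Not entailed — the passage has Sade repairing the sofa, not Ana.
(c) Not entailed — the narrative places the assembling before the repairing, not after.
(d) Entailed — the narrative places the assembling before the repairing.

(d)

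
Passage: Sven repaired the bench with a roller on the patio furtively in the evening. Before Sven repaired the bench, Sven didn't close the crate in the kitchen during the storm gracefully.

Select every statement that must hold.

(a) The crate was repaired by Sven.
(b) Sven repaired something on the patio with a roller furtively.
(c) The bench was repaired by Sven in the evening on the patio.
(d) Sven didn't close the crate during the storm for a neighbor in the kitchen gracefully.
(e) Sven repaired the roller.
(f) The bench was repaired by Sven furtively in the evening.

(a) Not entailed — Sven repaired the bench, not the crate; the crate belongs to the closing event.
(b) Entailed — every conjunct here is already in the original repairing event.
(c) Entailed — the original entails any weakening of itself; this just drops 'with a roller', 'furtively'.
(d) Entailed — under negation, adding a further restriction is entailed: if no such closing event occurred, none occurred for a neighbor either.
(e) Not entailed — the roller is the instrument, not what was repaired.
(f) Entailed — this follows by dropping conjuncts from the repairing event's description.

(b), (c), (d), (f)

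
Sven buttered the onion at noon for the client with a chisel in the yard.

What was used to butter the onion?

a chisel

'with a chisel' marks the instrument of the buttering event.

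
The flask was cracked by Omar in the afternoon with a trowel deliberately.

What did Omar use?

'with a trowel' marks the instrument of the cracking event.

a trowel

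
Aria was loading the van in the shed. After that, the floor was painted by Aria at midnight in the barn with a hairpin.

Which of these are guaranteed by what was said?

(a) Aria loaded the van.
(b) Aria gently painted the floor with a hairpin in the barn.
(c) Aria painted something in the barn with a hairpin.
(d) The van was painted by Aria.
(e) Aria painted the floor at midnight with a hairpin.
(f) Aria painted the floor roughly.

(c), (e)

(a) Not entailed — 'was loading' is progressive on an accomplishment; it does not entail the completed 'loaded'.
(b) Not entailed — 'gently' adds information not in the original event.
(c) Entailed — this follows by dropping conjuncts from the painting event's description.
(d) Not entailed — Aria painted the floor, not the van; the van belongs to the loading event.
(e) Entailed — this follows by dropping conjuncts from the painting event's description.
(f) Not entailed — 'roughly' adds information not in the original event.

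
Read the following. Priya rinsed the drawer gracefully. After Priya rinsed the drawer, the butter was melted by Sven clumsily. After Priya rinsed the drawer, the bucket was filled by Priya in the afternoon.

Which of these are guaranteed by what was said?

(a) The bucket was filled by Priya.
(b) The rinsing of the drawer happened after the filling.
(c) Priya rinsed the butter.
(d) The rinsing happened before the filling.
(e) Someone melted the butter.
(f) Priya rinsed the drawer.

(a), (d), (e), (f)

(a) Entailed — dropping 'in the afternoon' leaves a sub-description the original still satisfies.
(b) Not entailed — the narrative places the rinsing before the filling, not after.
(c) Not entailed — Priya rinsed the drawer, not the butter; the butter belongs to the melting event.
(d) Entailed — the narrative places the rinsing before the filling.
(e) Entailed — this follows by dropping conjuncts from the melting event's description.
(f) Entailed — dropping 'gracefully' leaves a sub-description the original still satisfies.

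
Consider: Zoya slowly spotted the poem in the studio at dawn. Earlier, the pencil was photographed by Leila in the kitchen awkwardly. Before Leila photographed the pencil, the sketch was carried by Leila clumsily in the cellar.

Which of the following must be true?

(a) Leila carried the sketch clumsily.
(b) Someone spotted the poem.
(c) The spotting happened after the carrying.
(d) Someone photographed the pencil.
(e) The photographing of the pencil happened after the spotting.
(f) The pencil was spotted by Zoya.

(a) Entailed — dropping 'in the cellar' leaves a sub-description the original still satisfies.
(b) Entailed — the original entails any weakening of itself; this just drops 'in the studio', 'slowly', 'at dawn' and generalizes the agent.
(c) Entailed — the narrative places the carrying before the spotting.
(d) Entailed — dropping 'in the kitchen', 'awkwardly' and generalizing the agent leaves a sub-description the original still satisfies.
(e) Not entailed — the narrative places the photographing before the spotting, not after.
(f) Not entailed — Zoya spotted the poem, not the pencil; the pencil belongs to the photographing event.

(a), (b), (c), (d)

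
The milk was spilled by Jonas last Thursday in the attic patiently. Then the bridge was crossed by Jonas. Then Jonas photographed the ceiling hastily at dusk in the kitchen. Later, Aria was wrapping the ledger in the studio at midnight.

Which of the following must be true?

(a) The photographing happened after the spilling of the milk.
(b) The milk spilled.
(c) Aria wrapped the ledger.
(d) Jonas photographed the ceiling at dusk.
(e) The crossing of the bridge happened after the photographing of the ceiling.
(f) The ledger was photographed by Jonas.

(a) Entailed — the narrative places the spilling before the photographing.
(b) Entailed — 'Jonas spilled the milk' is causative; it entails the inchoative 'the milk spilled'.
(c) Not entailed — 'was wrapping' is progressive on an accomplishment; it does not entail the completed 'wrapped'.
(d) Entailed — the original entails any weakening of itself; this just drops 'in the kitchen', 'hastily'.
(e) Not entailed — the narrative places the crossing before the photographing, not after.
(f) Not entailed — Jonas photographed the ceiling, not the ledger; the ledger belongs to the wrapping event.

(a), (b), (d)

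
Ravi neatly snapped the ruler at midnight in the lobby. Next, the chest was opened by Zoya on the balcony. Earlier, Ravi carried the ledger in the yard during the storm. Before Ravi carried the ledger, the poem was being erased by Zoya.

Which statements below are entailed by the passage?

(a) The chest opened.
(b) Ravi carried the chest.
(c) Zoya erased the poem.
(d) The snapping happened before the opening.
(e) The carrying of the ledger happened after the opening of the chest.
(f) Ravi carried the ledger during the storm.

(a) Entailed — 'Zoya opened the chest' is causative; it entails the inchoative 'the chest opened'.
(b) Not entailed — Ravi carried the ledger, not the chest; the chest belongs to the opening event.
(c) Not entailed — 'was erasing' is progressive on an accomplishment; it does not entail the completed 'erased'.
(d) Entailed — the narrative places the snapping before the opening.
(e) Not entailed — the narrative places the carrying before the opening, not after.
(f) Entailed — the original entails any weakening of itself; this just drops 'in the yard'.

(a), (d), (f)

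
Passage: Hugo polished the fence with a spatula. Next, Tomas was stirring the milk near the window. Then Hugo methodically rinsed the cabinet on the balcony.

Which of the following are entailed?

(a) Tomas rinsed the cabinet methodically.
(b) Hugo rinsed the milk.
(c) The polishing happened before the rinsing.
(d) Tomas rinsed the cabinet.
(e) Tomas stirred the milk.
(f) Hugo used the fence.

(c), (e)

(a) Not entailed — the passage has Hugo rinsing the cabinet, not Tomas.
(b) Not entailed — Hugo rinsed the cabinet, not the milk; the milk belongs to the stirring event.
(c) Entailed — the narrative places the polishing before the rinsing.
(d) Not entailed — the passage has Hugo rinsing the cabinet, not Tomas.
(e) Entailed — 'stir' is an activity; 'was stirring' entails that some stirring happened, so 'stirred' holds.
(f) Not entailed — the fence is the patient, not an instrument — Hugo used a spatula.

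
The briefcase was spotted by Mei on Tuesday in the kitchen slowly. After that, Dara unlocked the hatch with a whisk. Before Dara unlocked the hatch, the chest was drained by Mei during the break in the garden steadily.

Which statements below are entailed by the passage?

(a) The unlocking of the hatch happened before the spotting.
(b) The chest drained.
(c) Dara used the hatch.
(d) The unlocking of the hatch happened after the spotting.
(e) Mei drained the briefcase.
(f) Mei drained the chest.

(b), (d), (f)

(a) Not entailed — the narrative places the spotting before the unlocking, not after.
(b) Entailed — 'Mei drained the chest' is causative; it entails the inchoative 'the chest drained'.
(c) Not entailed — the hatch is the patient, not an instrument — Dara used a whisk.
(d) Entailed — the narrative places the spotting before the unlocking.
(e) Not entailed — Mei drained the chest, not the briefcase; the briefcase belongs to the spotting event.
(f) Entailed — dropping 'steadily', 'in the garden', 'during the break' leaves a sub-description the original still satisfies.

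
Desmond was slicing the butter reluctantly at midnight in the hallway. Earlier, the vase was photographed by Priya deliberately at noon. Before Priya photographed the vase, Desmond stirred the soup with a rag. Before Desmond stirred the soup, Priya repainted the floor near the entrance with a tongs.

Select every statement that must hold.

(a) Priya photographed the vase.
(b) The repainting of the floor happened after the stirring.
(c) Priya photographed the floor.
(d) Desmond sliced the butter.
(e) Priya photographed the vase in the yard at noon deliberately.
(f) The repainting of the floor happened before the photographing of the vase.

(a) Entailed — this follows by dropping conjuncts from the photographing event's description.
(b) Not entailed — the narrative places the repainting before the stirring, not after.
(c) Not entailed — Priya photographed the vase, not the floor; the floor belongs to the repainting event.
(d) Not entailed — 'was slicing' is progressive on an accomplishment; it does not entail the completed 'sliced'.
(e) Not entailed — 'in the yard' adds information not in the original event.
(f) Entailed — the narrative places the repainting before the photographing.

(a), (f)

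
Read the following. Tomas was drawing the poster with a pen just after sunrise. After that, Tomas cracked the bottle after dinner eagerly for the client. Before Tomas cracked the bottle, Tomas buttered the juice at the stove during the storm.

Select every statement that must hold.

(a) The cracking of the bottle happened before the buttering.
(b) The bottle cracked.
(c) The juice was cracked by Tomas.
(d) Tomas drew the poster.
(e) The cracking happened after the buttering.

(a) Not entailed — the narrative places the buttering before the cracking, not after.
(b) Entailed — 'Tomas cracked the bottle' is causative; it entails the inchoative 'the bottle cracked'.
(c) Not entailed — Tomas cracked the bottle, not the juice; the juice belongs to the buttering event.
(d) Not entailed — 'was drawing' is progressive on an accomplishment; it does not entail the completed 'drew'.
(e) Entailed — the narrative places the buttering before the cracking.

(b), (e)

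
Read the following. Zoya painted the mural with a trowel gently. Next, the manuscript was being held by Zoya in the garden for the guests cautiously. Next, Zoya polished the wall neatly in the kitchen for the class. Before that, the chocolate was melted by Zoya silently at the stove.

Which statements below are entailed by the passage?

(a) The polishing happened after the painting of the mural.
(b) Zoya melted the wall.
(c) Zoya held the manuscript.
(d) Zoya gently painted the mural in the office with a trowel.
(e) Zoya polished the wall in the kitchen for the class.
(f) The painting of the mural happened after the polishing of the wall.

(a), (c), (e)

(a) Entailed — the narrative places the painting before the polishing.
(b) Not entailed — Zoya melted the chocolate, not the wall; the wall belongs to the polishing event.
(c) Entailed — 'hold' is an activity; 'was holding' entails that some holding happened, so 'held' holds.
(d) Not entailed — 'in the office' adds information not in the original event.
(e) Entailed — dropping 'neatly' leaves a sub-description the original still satisfies.
(f) Not entailed — the narrative places the painting before the polishing, not after.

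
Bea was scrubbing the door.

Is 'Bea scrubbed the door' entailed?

'scrub' is atelic; if Bea was scrubbing the door, then Bea scrubbed the door (for some time).

yes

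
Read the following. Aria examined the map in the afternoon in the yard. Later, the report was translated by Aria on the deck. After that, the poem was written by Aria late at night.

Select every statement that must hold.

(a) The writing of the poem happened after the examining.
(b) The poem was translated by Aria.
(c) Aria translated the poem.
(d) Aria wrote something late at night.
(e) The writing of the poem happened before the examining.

(a) Entailed — the narrative places the examining before the writing.
(b) Not entailed — Aria translated the report, not the poem; the poem belongs to the writing event.
(c) Not entailed — Aria translated the report, not the poem; the poem belongs to the writing event.
(d) Entailed — this follows by dropping conjuncts from the writing event's description.
(e) Not entailed — the narrative places the examining before the writing, not after.

(a), (d)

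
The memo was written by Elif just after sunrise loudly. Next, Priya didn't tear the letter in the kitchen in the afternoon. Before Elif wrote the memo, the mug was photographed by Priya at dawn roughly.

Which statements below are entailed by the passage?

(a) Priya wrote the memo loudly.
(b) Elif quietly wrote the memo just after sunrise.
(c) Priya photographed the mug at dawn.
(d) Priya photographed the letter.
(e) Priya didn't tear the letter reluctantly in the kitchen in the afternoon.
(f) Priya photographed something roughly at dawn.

(c), (e), (f)

(a) Not entailed — the passage has Elif writing the memo, not Priya.
(b) Not entailed — 'quietly' adds a manner not in (and inconsistent with) the original.
(c) Entailed — dropping 'roughly' leaves a sub-description the original still satisfies.
(d) Not entailed — Priya photographed the mug, not the letter; the letter belongs to the tearing event.
(e) Entailed — under negation, adding a further restriction is entailed: if no such tearing event occurred, none occurred reluctantly either.
(f) Entailed — this follows by dropping conjuncts from the photographing event's description.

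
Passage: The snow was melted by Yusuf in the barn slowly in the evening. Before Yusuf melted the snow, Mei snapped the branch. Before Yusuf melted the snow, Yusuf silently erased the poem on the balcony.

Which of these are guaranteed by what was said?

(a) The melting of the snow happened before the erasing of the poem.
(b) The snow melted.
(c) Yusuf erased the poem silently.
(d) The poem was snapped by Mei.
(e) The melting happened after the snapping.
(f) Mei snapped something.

(b), (c), (e), (f)

(a) Not entailed — the narrative places the erasing before the melting, not after.
(b) Entailed — 'Yusuf melted the snow' is causative; it entails the inchoative 'the snow melted'.
(c) Entailed — dropping 'on the balcony' leaves a sub-description the original still satisfies.
(d) Not entailed — Mei snapped the branch, not the poem; the poem belongs to the erasing event.
(e) Entailed — the narrative places the snapping before the melting.
(f) Entailed — every conjunct here is already in the original snapping event.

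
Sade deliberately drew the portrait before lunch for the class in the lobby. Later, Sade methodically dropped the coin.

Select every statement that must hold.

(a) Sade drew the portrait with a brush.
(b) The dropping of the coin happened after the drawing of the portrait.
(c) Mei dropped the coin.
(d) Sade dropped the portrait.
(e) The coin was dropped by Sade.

(a) Not entailed — 'with a brush' adds information not in the original event.
(b) Entailed — the narrative places the drawing before the dropping.
(c) Not entailed — the passage has Sade dropping the coin, not Mei.
(d) Not entailed — Sade dropped the coin, not the portrait; the portrait belongs to the drawing event.
(e) Entailed — the original entails any weakening of itself; this just drops 'methodically'.

(b), (e)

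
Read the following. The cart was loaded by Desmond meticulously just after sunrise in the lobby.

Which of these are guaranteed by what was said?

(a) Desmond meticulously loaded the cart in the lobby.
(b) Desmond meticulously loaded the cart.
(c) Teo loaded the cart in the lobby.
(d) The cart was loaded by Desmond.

(a) Entailed — every conjunct here is already in the original loading event.
(b) Entailed — the original entails any weakening of itself; this just drops 'just after sunrise', 'in the lobby'.
(c) Not entailed — the passage has Desmond loading the cart, not Teo.
(d) Entailed — dropping 'just after sunrise', 'in the lobby', 'meticulously' leaves a sub-description the original still satisfies.

(a), (b), (d)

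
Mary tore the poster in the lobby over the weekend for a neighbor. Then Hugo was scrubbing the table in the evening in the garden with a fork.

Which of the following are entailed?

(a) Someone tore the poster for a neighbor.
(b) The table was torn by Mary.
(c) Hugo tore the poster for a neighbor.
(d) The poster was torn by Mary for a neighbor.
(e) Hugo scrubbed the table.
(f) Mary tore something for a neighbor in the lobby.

(a), (d), (e), (f)

(a) Entailed — the original entails any weakening of itself; this just drops 'in the lobby', 'over the weekend' and generalizes the agent.
(b) Not entailed — Mary tore the poster, not the table; the table belongs to the scrubbing event.
(c) Not entailed — the passage has Mary tearing the poster, not Hugo.
(d) Entailed — every conjunct here is already in the original tearing event.
(e) Entailed — 'scrub' is an activity; 'was scrubbing' entails that some scrubbing happened, so 'scrubbed' holds.
(f) Entailed — every conjunct here is already in the original tearing event.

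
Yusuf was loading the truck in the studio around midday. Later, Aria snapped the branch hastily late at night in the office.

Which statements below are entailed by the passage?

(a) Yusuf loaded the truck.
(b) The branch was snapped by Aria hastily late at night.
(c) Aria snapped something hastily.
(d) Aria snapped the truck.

(a) Not entailed — 'was loading' is progressive on an accomplishment; it does not entail the completed 'loaded'.
(b) Entailed — dropping 'in the office' leaves a sub-description the original still satisfies.
(c) Entailed — the original entails any weakening of itself; this just drops 'late at night', 'in the office' and generalizes the patient.
(d) Not entailed — Aria snapped the branch, not the truck; the truck belongs to the loading event.

(b), (c)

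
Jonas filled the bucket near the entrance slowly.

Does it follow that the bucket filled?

yes

'Jonas filled the bucket' is the causative; it entails the inchoative 'the bucket filled'.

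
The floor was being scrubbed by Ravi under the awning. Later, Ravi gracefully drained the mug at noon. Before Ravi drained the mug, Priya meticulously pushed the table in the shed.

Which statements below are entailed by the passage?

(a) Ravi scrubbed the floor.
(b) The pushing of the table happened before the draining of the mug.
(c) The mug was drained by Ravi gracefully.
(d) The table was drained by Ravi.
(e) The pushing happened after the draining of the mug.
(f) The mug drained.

(a), (b), (c), (f)

(a) Entailed — 'scrub' is an activity; 'was scrubbing' entails that some scrubbing happened, so 'scrubbed' holds.
(b) Entailed — the narrative places the pushing before the draining.
(c) Entailed — dropping 'at noon' leaves a sub-description the original still satisfies.
(d) Not entailed — Ravi drained the mug, not the table; the table belongs to the pushing event.
(e) Not entailed — the narrative places the pushing before the draining, not after.
(f) Entailed — 'Ravi drained the mug' is causative; it entails the inchoative 'the mug drained'.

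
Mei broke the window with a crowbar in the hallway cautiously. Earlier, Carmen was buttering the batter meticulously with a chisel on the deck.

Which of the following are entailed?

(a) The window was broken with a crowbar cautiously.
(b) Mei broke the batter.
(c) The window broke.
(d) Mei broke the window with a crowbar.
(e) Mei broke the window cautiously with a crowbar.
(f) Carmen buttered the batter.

(a) Entailed — every conjunct here is already in the original breaking event.
(b) Not entailed — Mei broke the window, not the batter; the batter belongs to the buttering event.
(c) Entailed — 'Mei broke the window' is causative; it entails the inchoative 'the window broke'.
(d) Entailed — every conjunct here is already in the original breaking event.
(e) Entailed — this follows by dropping conjuncts from the breaking event's description.
(f) Not entailed — 'was buttering' is progressive on an accomplishment; it does not entail the completed 'buttered'.

(a), (c), (d), (e)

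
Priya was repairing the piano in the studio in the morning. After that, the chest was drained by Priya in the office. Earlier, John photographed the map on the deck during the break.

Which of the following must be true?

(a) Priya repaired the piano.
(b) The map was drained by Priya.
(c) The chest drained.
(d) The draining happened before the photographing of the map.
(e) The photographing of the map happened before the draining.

(a) Not entailed — 'was repairing' is progressive on an accomplishment; it does not entail the completed 'repaired'.
(b) Not entailed — Priya drained the chest, not the map; the map belongs to the photographing event.
(c) Entailed — 'Priya drained the chest' is causative; it entails the inchoative 'the chest drained'.
(d) Not entailed — the narrative places the photographing before the draining, not after.
(e) Entailed — the narrative places the photographing before the draining.

(c), (e)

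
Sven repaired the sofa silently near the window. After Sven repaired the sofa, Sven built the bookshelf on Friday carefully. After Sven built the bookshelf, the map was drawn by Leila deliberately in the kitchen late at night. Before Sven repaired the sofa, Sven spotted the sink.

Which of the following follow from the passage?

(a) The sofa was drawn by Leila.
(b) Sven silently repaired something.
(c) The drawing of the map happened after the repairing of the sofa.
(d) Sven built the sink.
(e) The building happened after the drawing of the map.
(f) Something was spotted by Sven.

(b), (c), (f)

(a) Not entailed — Leila drew the map, not the sofa; the sofa belongs to the repairing event.
(b) Entailed — the original entails any weakening of itself; this just drops 'near the window' and generalizes the patient.
(c) Entailed — the narrative places the repairing before the drawing.
(d) Not entailed — Sven built the bookshelf, not the sink; the sink belongs to the spotting event.
(e) Not entailed — the narrative places the building before the drawing, not after.
(f) Entailed — this follows by dropping conjuncts from the spotting event's description.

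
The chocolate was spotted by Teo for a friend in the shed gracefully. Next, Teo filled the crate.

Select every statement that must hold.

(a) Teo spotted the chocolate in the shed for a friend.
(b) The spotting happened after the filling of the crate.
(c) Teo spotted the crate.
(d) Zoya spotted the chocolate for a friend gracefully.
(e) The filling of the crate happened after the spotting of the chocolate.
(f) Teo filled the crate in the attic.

(a), (e)

(a) Entailed — every conjunct here is already in the original spotting event.
(b) Not entailed — the narrative places the spotting before the filling, not after.
(c) Not entailed — Teo spotted the chocolate, not the crate; the crate belongs to the filling event.
(d) Not entailed — the passage has Teo spotting the chocolate, not Zoya.
(e) Entailed — the narrative places the spotting before the filling.
(f) Not entailed — 'in the attic' adds information not in the original event.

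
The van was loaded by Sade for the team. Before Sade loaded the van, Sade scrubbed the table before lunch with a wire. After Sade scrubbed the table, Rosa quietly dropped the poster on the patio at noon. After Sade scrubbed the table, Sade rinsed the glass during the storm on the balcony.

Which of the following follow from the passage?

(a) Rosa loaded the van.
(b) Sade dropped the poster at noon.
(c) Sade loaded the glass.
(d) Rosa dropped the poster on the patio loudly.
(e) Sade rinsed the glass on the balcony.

(a) Not entailed — the passage has Sade loading the van, not Rosa.
(b) Not entailed — the passage has Rosa dropping the poster, not Sade.
(c) Not entailed — Sade loaded the van, not the glass; the glass belongs to the rinsing event.
(d) Not entailed — 'loudly' adds a manner not in (and inconsistent with) the original.
(e) Entailed — this follows by dropping conjuncts from the rinsing event's description.

(e)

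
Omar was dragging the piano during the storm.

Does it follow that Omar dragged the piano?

yes

'drag' is atelic; if Omar was dragging the piano, then Omar dragged the piano (for some time).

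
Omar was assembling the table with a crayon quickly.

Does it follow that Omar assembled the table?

'was assembling' is progressive; for an accomplishment like 'assemble the table', it doesn't entail completion.

no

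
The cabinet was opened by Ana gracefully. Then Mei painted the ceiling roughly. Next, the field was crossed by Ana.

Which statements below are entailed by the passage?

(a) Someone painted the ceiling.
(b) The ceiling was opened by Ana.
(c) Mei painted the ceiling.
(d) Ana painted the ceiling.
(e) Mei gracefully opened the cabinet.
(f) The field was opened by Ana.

(a), (c)

(a) Entailed — this follows by dropping conjuncts from the painting event's description.
(b) Not entailed — Ana opened the cabinet, not the ceiling; the ceiling belongs to the painting event.
(c) Entailed — every conjunct here is already in the original painting event.
(d) Not entailed — the passage has Mei painting the ceiling, not Ana.
(e) Not entailed — the passage has Ana opening the cabinet, not Mei.
(f) Not entailed — Ana opened the cabinet, not the field; the field belongs to the crossing event.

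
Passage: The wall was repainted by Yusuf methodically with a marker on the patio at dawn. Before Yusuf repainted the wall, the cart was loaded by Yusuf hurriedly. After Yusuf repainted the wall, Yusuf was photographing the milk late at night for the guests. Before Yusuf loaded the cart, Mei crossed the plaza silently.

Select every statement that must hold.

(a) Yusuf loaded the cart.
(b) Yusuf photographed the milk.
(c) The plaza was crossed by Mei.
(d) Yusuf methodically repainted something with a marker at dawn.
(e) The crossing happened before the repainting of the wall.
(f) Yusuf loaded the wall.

(a), (c), (d), (e)

(a) Entailed — dropping 'hurriedly' leaves a sub-description the original still satisfies.
(b) Not entailed — 'was photographing' is progressive on an accomplishment; it does not entail the completed 'photographed'.
(c) Entailed — this follows by dropping conjuncts from the crossing event's description.
(d) Entailed — the original entails any weakening of itself; this just drops 'on the patio' and generalizes the patient.
(e) Entailed — the narrative places the crossing before the repainting.
(f) Not entailed — Yusuf loaded the cart, not the wall; the wall belongs to the repainting event.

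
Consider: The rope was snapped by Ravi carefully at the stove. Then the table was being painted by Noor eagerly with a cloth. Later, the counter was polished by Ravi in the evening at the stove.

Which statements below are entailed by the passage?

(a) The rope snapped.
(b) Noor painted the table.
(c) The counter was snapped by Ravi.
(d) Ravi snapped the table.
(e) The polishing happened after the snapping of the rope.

(a), (e)

(a) Entailed — 'Ravi snapped the rope' is causative; it entails the inchoative 'the rope snapped'.
(b) Not entailed — 'was painting' is progressive on an accomplishment; it does not entail the completed 'painted'.
(c) Not entailed — Ravi snapped the rope, not the counter; the counter belongs to the polishing event.
(d) Not entailed — Ravi snapped the rope, not the table; the table belongs to the painting event.
(e) Entailed — the narrative places the snapping before the polishing.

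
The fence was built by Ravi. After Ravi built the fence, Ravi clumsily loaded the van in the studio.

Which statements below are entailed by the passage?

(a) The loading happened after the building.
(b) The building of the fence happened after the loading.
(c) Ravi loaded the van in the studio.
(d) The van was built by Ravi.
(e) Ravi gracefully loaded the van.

(a), (c)

(a) Entailed — the narrative places the building before the loading.
(b) Not entailed — the narrative places the building before the loading, not after.
(c) Entailed — the original entails any weakening of itself; this just drops 'clumsily'.
(d) Not entailed — Ravi built the fence, not the van; the van belongs to the loading event.
(e) Not entailed — 'gracefully' adds a manner not in (and inconsistent with) the original.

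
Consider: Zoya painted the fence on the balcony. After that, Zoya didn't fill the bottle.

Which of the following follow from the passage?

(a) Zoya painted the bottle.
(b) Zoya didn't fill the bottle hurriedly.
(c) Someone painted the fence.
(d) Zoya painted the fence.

(b), (c), (d)

(a) Not entailed — Zoya painted the fence, not the bottle; the bottle belongs to the filling event.
(b) Entailed — under negation, adding a further restriction is entailed: if no such filling event occurred, none occurred hurriedly either.
(c) Entailed — this follows by dropping conjuncts from the painting event's description.
(d) Entailed — this follows by dropping conjuncts from the painting event's description.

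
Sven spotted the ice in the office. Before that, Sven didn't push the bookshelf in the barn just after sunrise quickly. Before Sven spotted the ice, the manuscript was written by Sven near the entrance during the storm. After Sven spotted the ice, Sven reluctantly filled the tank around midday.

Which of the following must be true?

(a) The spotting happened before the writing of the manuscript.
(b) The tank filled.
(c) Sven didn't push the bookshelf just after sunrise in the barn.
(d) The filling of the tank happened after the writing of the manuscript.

(a) Not entailed — the narrative places the writing before the spotting, not after.
(b) Entailed — 'Sven filled the tank' is causative; it entails the inchoative 'the tank filled'.
(c) Not entailed — dropping 'quickly' under negation is not valid — the original leaves open that Sven pushed the bookshelf some other way.
(d) Entailed — the narrative places the writing before the filling.

(b), (d)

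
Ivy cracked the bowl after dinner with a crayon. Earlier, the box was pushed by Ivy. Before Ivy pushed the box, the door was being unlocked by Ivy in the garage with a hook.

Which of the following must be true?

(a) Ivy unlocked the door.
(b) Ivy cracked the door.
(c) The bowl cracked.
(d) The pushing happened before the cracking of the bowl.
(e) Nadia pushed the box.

(c), (d)

(a) Not entailed — 'was unlocking' is progressive on an accomplishment; it does not entail the completed 'unlocked'.
(b) Not entailed — Ivy cracked the bowl, not the door; the door belongs to the unlocking event.
(c) Entailed — 'Ivy cracked the bowl' is causative; it entails the inchoative 'the bowl cracked'.
(d) Entailed — the narrative places the pushing before the cracking.
(e) Not entailed — the passage has Ivy pushing the box, not Nadia.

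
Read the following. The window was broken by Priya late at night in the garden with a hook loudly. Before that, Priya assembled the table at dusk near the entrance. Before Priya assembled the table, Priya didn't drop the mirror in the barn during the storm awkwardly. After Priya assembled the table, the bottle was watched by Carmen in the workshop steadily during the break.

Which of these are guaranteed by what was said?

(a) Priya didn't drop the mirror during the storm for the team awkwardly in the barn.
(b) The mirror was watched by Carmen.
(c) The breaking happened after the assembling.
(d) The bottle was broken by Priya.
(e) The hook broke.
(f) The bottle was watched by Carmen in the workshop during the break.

(a) Entailed — under negation, adding a further restriction is entailed: if no such dropping event occurred, none occurred for the team either.
(b) Not entailed — Carmen watched the bottle, not the mirror; the mirror belongs to the dropping event.
(c) Entailed — the narrative places the assembling before the breaking.
(d) Not entailed — Priya broke the window, not the bottle; the bottle belongs to the watching event.
(e) Not entailed — the window is what broke, not the hook.
(f) Entailed — this follows by dropping conjuncts from the watching event's description.

(a), (c), (f)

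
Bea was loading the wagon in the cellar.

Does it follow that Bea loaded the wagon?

'was loading' is progressive; for an accomplishment like 'load the wagon', it doesn't entail completion.

no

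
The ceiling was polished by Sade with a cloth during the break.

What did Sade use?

'with a cloth' marks the instrument of the polishing event.

a cloth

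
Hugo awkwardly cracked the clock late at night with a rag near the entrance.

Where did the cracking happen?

'near the entrance' marks the location of the cracking event.

near the entrance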